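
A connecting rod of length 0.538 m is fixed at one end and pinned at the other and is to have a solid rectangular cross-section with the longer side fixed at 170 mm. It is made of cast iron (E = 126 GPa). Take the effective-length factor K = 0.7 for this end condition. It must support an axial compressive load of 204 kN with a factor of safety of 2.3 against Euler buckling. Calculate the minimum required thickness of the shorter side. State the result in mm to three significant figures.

Required P_cr = n·P = 2.3 × 204 = 469.2 kN
L_e = K·L = 0.7 × 0.538 = 0.3766 m
Required I = P_cr·L_e²/(π²E) = 4.692×10^5 × 0.3766² / (π² × 1.26×10^11) = 5.351×10^-8 m⁴
I_req = 5.351×10^4 mm⁴
Rectangle, weak axis: I_min = h·b³/12 with h = 170 mm fixed  ⇒  b = (12I/h)^(1/3) = 15.6 mm

b ≈ 15.6 mm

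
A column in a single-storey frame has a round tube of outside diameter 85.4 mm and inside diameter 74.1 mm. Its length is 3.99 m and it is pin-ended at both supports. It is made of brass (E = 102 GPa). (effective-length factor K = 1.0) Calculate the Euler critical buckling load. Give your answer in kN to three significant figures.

P_cr ≈ 71.5 kN

d_o = 85.4 mm, d_i = 74.1 mm
I = π(d_o⁴ − d_i⁴)/64 = π(85.4⁴ − 74.10⁴)/64 = 1.131×10^6 mm⁴
I = 1.131×10^6 mm⁴ = 1.131×10^-6 m⁴
Effective length L_e = K·L = 1 × 3.99 = 3.990 m
P_cr = π²EI / L_e² = π² × 102×10⁹ × 1.131×10^-6 / 3.990² = 7.152×10^4 N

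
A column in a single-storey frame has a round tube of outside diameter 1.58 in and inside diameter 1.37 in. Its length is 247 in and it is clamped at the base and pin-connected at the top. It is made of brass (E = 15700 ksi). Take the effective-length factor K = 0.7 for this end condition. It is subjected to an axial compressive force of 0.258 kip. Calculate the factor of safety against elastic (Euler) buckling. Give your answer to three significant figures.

n ≈ 2.67

d_o = 1.58 in, d_i = 1.37 in
I = π(d_o⁴ − d_i⁴)/64 = π(1.58⁴ − 1.370⁴)/64 = 0.1330 in⁴
Effective length L_e = K·L = 0.7 × 247 = 172.9 in
P_cr = π²EI / L_e² = π² × 15700×10³ × 0.1330 / 172.9² = 689.3 lb
Factor of safety n = P_cr / P = 0.68933 / 0.258 = 2.67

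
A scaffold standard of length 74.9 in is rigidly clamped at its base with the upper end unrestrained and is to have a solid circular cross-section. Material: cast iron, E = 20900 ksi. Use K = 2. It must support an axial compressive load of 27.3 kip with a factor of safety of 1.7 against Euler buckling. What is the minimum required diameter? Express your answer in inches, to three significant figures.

d ≈ 3.18 in

Required P_cr = n·P = 1.7 × 27.3 = 46.41 kip
L_e = K·L = 2 × 74.9 = 149.8 in
Required I = P_cr·L_e²/(π²E) = 4.641×10^4 × 149.8² / (π² × 2.09×10^7) = 5.049 in⁴
Solid circle: I = πd⁴/64  ⇒  d = (64I/π)^(1/4) = (64×5.049/π)^(1/4) = 3.18 in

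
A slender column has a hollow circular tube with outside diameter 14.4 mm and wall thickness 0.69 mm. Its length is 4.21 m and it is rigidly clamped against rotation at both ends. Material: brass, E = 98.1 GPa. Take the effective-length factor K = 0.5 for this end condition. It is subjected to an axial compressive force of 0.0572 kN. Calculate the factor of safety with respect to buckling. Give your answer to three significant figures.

Inner diameter d_i = 14.4 − 2×0.69 = 13.02 mm
I = π(d_o⁴ − d_i⁴)/64 = π(14.4⁴ − 13.02⁴)/64 = 700.0 mm⁴
I = 700.0 mm⁴ = 7.000×10^-10 m⁴
Effective length L_e = K·L = 0.5 × 4.21 = 2.105 m
P_cr = π²EI / L_e² = π² × 98.1×10⁹ × 7.000×10^-10 / 2.105² = 153.0 N
Factor of safety n = P_cr / P = 0.15296 / 0.0572 = 2.67

n ≈ 2.67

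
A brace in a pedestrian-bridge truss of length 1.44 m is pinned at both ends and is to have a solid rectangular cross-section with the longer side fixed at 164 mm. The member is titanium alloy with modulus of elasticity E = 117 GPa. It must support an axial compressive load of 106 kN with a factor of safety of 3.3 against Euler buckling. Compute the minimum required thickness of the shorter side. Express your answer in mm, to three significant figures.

b ≈ 35.8 mm

Required P_cr = n·P = 3.3 × 106 = 349.8 kN
L_e = K·L = 1 × 1.44 = 1.440 m
Required I = P_cr·L_e²/(π²E) = 3.498×10^5 × 1.440² / (π² × 1.17×10^11) = 6.281×10^-7 m⁴
I_req = 6.281×10^5 mm⁴
Rectangle, weak axis: I_min = h·b³/12 with h = 164 mm fixed  ⇒  b = (12I/h)^(1/3) = 35.8 mm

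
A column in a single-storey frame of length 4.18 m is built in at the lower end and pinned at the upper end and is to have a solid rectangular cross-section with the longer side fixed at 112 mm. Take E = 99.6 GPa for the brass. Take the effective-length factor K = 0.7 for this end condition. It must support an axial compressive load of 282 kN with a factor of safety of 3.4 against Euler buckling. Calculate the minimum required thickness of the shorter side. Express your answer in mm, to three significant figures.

Required P_cr = n·P = 3.4 × 282 = 958.8 kN
L_e = K·L = 0.7 × 4.18 = 2.926 m
Required I = P_cr·L_e²/(π²E) = 9.588×10^5 × 2.926² / (π² × 9.96×10^10) = 8.351×10^-6 m⁴
I_req = 8.351×10^6 mm⁴
Rectangle, weak axis: I_min = h·b³/12 with h = 112 mm fixed  ⇒  b = (12I/h)^(1/3) = 96.4 mm

b ≈ 96.4 mm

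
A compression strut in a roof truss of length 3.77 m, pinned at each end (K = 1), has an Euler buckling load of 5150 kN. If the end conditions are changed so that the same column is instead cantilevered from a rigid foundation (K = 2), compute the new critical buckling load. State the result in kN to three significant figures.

P_cr ≈ 1290 kN

P_cr ∝ 1/K², so P_cr,new = P_cr,old × (K_old/K_new)² = 5150 × (1/2)²
= 5150 × 0.2500 = 1290 kN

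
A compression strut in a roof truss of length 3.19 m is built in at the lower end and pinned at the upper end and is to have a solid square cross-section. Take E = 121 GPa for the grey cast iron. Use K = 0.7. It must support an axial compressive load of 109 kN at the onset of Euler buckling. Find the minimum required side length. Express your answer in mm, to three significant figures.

a ≈ 48.3 mm

L_e = K·L = 0.7 × 3.19 = 2.233 m
Required I = P_cr·L_e²/(π²E) = 1.090×10^5 × 2.233² / (π² × 1.21×10^11) = 4.551×10^-7 m⁴
I_req = 4.551×10^5 mm⁴
Solid square: I = a⁴/12  ⇒  a = (12I)^(1/4) = (12×4.551×10^5)^(1/4) = 48.3 mm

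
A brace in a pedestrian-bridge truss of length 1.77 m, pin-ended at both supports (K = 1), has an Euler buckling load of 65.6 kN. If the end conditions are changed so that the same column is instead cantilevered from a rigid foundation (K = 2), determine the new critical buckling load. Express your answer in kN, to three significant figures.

P_cr ∝ 1/K², so P_cr,new = P_cr,old × (K_old/K_new)² = 65.6 × (1/2)²
= 65.6 × 0.2500 = 16.4 kN

P_cr ≈ 16.4 kN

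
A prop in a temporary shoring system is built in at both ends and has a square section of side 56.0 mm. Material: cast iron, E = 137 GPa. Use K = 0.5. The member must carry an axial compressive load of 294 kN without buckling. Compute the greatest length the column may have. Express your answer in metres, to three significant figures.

L_max ≈ 3.88 m

I = a⁴/12 = 56.0⁴/12 = 8.195×10^5 mm⁴
I = 8.195×10^-7 m⁴
At the buckling limit P_cr = P = 2.940×10^5 N
From P_cr = π²EI/(K·L)²:  L = (1/K)·√(π²EI/P_cr) = (1/0.5)·√(π²×1.37×10^11×8.195×10^-7/2.940×10^5)
L = 3.88 m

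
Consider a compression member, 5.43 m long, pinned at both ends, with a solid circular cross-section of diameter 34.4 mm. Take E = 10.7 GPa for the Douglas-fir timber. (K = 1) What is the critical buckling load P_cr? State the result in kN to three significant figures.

I = πd⁴/64 = π×34.4⁴/64 = 6.874×10^4 mm⁴
I = 6.874×10^4 mm⁴ = 6.874×10^-8 m⁴
Effective length L_e = K·L = 1 × 5.43 = 5.430 m
P_cr = π²EI / L_e² = π² × 10.7×10⁹ × 6.874×10^-8 / 5.430² = 246.2 N

P_cr ≈ 0.246 kN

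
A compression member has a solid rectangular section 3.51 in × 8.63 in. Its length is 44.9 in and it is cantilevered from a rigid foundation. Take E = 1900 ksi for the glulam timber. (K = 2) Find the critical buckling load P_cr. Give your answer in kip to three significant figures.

P_cr ≈ 72.3 kip

Buckling occurs about the weak axis: I_min = h·b³/12 with b = 3.51 in (the shorter side).
I_min = 8.63×3.51³/12 = 31.10 in⁴
Effective length L_e = K·L = 2 × 44.9 = 89.80 in
P_cr = π²EI / L_e² = π² × 1900×10³ × 31.10 / 89.80² = 7.232×10^4 lb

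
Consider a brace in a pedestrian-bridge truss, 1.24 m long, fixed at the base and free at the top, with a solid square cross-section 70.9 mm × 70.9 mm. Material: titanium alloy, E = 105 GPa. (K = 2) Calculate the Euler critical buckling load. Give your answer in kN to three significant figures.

P_cr ≈ 355 kN

I = a⁴/12 = 70.9⁴/12 = 2.106×10^6 mm⁴
I = 2.106×10^6 mm⁴ = 2.106×10^-6 m⁴
Effective length L_e = K·L = 2 × 1.24 = 2.480 m
P_cr = π²EI / L_e² = π² × 105×10⁹ × 2.106×10^-6 / 2.480² = 3.548×10^5 N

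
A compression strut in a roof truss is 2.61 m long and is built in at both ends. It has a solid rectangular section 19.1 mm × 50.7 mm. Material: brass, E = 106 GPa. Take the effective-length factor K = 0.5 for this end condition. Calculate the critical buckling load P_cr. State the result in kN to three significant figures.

Buckling occurs about the weak axis: I_min = h·b³/12 with b = 19.1 mm (the shorter side).
I_min = 50.7×19.1³/12 = 2.944×10^4 mm⁴
I = 2.944×10^4 mm⁴ = 2.944×10^-8 m⁴
Effective length L_e = K·L = 0.5 × 2.61 = 1.305 m
P_cr = π²EI / L_e² = π² × 106×10⁹ × 2.944×10^-8 / 1.305² = 1.808×10^4 N

P_cr ≈ 18.1 kN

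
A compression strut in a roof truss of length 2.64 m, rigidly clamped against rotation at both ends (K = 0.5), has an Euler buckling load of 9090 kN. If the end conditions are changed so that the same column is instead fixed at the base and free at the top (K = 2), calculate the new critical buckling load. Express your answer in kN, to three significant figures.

P_cr ∝ 1/K², so P_cr,new = P_cr,old × (K_old/K_new)² = 9090 × (0.5/2)²
= 9090 × 0.06250 = 568 kN

P_cr ≈ 568 kN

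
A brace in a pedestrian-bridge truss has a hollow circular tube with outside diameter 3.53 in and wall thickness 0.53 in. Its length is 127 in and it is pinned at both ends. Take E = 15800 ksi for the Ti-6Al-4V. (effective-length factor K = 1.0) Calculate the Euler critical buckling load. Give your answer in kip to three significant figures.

P_cr ≈ 56.0 kip

Inner diameter d_i = 3.53 − 2×0.53 = 2.470 in
I = π(d_o⁴ − d_i⁴)/64 = π(3.53⁴ − 2.470⁴)/64 = 5.795 in⁴
Effective length L_e = K·L = 1 × 127 = 127.0 in
P_cr = π²EI / L_e² = π² × 15800×10³ × 5.795 / 127.0² = 5.603×10^4 lb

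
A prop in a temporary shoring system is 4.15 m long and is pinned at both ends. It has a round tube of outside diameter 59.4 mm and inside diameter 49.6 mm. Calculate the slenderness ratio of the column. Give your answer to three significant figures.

λ ≈ 215

d_o = 59.4 mm, d_i = 49.6 mm
I = π(d_o⁴ − d_i⁴)/64 = π(59.4⁴ − 49.60⁴)/64 = 3.140×10^5 mm⁴
A = 839.0 mm²;  r_min = √(I/A) = √(3.140×10^5/839.0) = 19.35 mm
L_e = K·L = 1 × 4.15 m = 4.150 m = 4150.0 mm
λ = L_e / r_min = 4150.0 / 19.35 = 215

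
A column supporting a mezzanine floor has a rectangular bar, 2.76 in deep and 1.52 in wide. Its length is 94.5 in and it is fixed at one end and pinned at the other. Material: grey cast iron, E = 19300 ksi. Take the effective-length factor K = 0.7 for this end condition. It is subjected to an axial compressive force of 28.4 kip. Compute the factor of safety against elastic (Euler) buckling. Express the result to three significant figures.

Buckling occurs about the weak axis: I_min = h·b³/12 with b = 1.52 in (the shorter side).
I_min = 2.76×1.52³/12 = 0.8077 in⁴
Effective length L_e = K·L = 0.7 × 94.5 = 66.15 in
P_cr = π²EI / L_e² = π² × 19300×10³ × 0.8077 / 66.15² = 3.516×10^4 lb
Factor of safety n = P_cr / P = 35.161 / 28.4 = 1.24

n ≈ 1.24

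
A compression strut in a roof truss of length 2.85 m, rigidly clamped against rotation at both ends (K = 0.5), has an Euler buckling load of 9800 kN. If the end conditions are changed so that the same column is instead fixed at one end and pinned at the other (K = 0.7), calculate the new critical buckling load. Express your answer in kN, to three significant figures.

P_cr ≈ 5000 kN

P_cr ∝ 1/K², so P_cr,new = P_cr,old × (K_old/K_new)² = 9800 × (0.5/0.7)²
= 9800 × 0.5102 = 5000 kN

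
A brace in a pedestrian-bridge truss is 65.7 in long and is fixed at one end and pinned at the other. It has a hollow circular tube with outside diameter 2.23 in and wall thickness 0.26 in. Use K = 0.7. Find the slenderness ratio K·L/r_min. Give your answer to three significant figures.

λ ≈ 65.5

Inner diameter d_i = 2.23 − 2×0.26 = 1.710 in
I = π(d_o⁴ − d_i⁴)/64 = π(2.23⁴ − 1.710⁴)/64 = 0.7942 in⁴
A = 1.609 in²;  r_min = √(I/A) = √(0.7942/1.609) = 0.7025 in
L_e = K·L = 0.7 × 65.7 = 45.99 in
λ = L_e / r_min = 45.990 / 0.7025 = 65.5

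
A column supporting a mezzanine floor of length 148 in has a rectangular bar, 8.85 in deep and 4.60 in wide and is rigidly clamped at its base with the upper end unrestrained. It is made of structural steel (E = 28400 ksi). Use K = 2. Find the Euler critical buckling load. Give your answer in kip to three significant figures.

P_cr ≈ 230 kip

Buckling occurs about the weak axis: I_min = h·b³/12 with b = 4.60 in (the shorter side).
I_min = 8.85×4.60³/12 = 71.79 in⁴
Effective length L_e = K·L = 2 × 148 = 296.0 in
P_cr = π²EI / L_e² = π² × 28400×10³ × 71.79 / 296.0² = 2.297×10^5 lb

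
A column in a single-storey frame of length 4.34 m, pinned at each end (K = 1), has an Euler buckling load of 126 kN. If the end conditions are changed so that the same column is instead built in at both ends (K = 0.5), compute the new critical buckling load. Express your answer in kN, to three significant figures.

P_cr ∝ 1/K², so P_cr,new = P_cr,old × (K_old/K_new)² = 126 × (1/0.5)²
= 126 × 4.000 = 504 kN

P_cr ≈ 504 kN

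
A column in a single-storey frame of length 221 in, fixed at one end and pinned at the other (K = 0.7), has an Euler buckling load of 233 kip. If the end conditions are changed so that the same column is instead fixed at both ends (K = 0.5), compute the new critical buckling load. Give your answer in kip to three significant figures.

P_cr ≈ 457 kip

P_cr ∝ 1/K², so P_cr,new = P_cr,old × (K_old/K_new)² = 233 × (0.7/0.5)²
= 233 × 1.960 = 457 kip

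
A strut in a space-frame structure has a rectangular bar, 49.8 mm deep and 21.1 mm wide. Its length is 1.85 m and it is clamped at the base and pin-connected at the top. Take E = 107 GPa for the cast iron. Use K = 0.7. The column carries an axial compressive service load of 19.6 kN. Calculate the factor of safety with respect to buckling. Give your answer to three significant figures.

Buckling occurs about the weak axis: I_min = h·b³/12 with b = 21.1 mm (the shorter side).
I_min = 49.8×21.1³/12 = 3.898×10^4 mm⁴
I = 3.898×10^4 mm⁴ = 3.898×10^-8 m⁴
Effective length L_e = K·L = 0.7 × 1.85 = 1.295 m
P_cr = π²EI / L_e² = π² × 107×10⁹ × 3.898×10^-8 / 1.295² = 2.455×10^4 N
Factor of safety n = P_cr / P = 24.549 / 19.6 = 1.25

n ≈ 1.25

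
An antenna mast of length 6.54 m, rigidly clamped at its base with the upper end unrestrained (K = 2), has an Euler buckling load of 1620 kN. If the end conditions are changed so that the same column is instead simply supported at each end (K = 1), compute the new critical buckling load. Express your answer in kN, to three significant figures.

P_cr ∝ 1/K², so P_cr,new = P_cr,old × (K_old/K_new)² = 1620 × (2/1)²
= 1620 × 4.000 = 6480 kN

P_cr ≈ 6480 kN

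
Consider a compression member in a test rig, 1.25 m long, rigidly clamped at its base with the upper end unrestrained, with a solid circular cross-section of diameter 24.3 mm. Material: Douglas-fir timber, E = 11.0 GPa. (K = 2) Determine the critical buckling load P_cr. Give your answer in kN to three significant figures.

P_cr ≈ 0.297 kN

I = πd⁴/64 = π×24.3⁴/64 = 1.712×10^4 mm⁴
I = 1.712×10^4 mm⁴ = 1.712×10^-8 m⁴
Effective length L_e = K·L = 2 × 1.25 = 2.500 m
P_cr = π²EI / L_e² = π² × 11.0×10⁹ × 1.712×10^-8 / 2.500² = 297.3 N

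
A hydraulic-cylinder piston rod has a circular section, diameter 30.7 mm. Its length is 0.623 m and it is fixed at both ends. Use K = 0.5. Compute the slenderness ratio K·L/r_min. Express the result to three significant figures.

λ ≈ 40.6

For a solid circle r = d/4 = 30.7/4 = 7.675 mm
L_e = K·L = 0.5 × 0.623 m = 0.3115 m = 311.50 mm
λ = L_e / r_min = 311.50 / 7.675 = 40.6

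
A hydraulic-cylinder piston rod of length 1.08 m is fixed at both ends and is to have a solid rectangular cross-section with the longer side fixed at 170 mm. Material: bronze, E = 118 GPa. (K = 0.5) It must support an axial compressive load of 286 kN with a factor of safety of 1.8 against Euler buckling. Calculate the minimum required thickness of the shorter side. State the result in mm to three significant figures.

b ≈ 20.9 mm

Required P_cr = n·P = 1.8 × 286 = 514.8 kN
L_e = K·L = 0.5 × 1.08 = 0.5400 m
Required I = P_cr·L_e²/(π²E) = 5.148×10^5 × 0.5400² / (π² × 1.18×10^11) = 1.289×10^-7 m⁴
I_req = 1.289×10^5 mm⁴
Rectangle, weak axis: I_min = h·b³/12 with h = 170 mm fixed  ⇒  b = (12I/h)^(1/3) = 20.9 mm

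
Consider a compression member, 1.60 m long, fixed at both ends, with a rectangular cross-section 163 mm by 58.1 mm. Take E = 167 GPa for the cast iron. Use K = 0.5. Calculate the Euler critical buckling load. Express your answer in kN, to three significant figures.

P_cr ≈ 6860 kN

Buckling occurs about the weak axis: I_min = h·b³/12 with b = 58.1 mm (the shorter side).
I_min = 163×58.1³/12 = 2.664×10^6 mm⁴
I = 2.664×10^6 mm⁴ = 2.664×10^-6 m⁴
Effective length L_e = K·L = 0.5 × 1.60 = 0.8000 m
P_cr = π²EI / L_e² = π² × 167×10⁹ × 2.664×10^-6 / 0.8000² = 6.861×10^6 N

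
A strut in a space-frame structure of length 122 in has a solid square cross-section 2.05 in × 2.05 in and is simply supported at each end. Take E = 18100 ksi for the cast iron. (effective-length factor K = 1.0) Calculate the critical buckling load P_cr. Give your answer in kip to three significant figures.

P_cr ≈ 17.7 kip

I = a⁴/12 = 2.05⁴/12 = 1.472 in⁴
Effective length L_e = K·L = 1 × 122 = 122.0 in
P_cr = π²EI / L_e² = π² × 18100×10³ × 1.472 / 122.0² = 1.766×10^4 lb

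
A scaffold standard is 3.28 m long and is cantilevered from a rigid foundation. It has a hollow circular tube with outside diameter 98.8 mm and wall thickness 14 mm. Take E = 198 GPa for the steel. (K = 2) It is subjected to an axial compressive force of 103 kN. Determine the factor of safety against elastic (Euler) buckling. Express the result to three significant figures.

n ≈ 1.52

Inner diameter d_i = 98.8 − 2×14 = 70.80 mm
I = π(d_o⁴ − d_i⁴)/64 = π(98.8⁴ − 70.80⁴)/64 = 3.444×10^6 mm⁴
I = 3.444×10^6 mm⁴ = 3.444×10^-6 m⁴
Effective length L_e = K·L = 2 × 3.28 = 6.560 m
P_cr = π²EI / L_e² = π² × 198×10⁹ × 3.444×10^-6 / 6.560² = 1.564×10^5 N
Factor of safety n = P_cr / P = 156.39 / 103 = 1.52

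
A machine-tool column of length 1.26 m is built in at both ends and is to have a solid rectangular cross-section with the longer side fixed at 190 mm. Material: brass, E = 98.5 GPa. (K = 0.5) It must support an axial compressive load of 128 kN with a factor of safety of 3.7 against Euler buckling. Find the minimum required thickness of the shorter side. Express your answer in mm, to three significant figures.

b ≈ 23.0 mm

Required P_cr = n·P = 3.7 × 128 = 473.6 kN
L_e = K·L = 0.5 × 1.26 = 0.6300 m
Required I = P_cr·L_e²/(π²E) = 4.736×10^5 × 0.6300² / (π² × 9.85×10^10) = 1.934×10^-7 m⁴
I_req = 1.934×10^5 mm⁴
Rectangle, weak axis: I_min = h·b³/12 with h = 190 mm fixed  ⇒  b = (12I/h)^(1/3) = 23.0 mm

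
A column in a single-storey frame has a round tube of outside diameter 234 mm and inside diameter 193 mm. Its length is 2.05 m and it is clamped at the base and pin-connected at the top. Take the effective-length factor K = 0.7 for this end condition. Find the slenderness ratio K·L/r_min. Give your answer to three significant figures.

λ ≈ 18.9

d_o = 234 mm, d_i = 193 mm
I = π(d_o⁴ − d_i⁴)/64 = π(234⁴ − 193.0⁴)/64 = 7.907×10^7 mm⁴
A = 1.375×10^4 mm²;  r_min = √(I/A) = √(7.907×10^7/1.375×10^4) = 75.83 mm
L_e = K·L = 0.7 × 2.05 m = 1.435 m = 1435.0 mm
λ = L_e / r_min = 1435.0 / 75.83 = 18.9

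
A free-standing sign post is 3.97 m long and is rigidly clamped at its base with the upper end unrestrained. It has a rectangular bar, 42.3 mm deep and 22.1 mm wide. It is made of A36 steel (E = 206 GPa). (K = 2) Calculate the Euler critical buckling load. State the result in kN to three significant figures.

Buckling occurs about the weak axis: I_min = h·b³/12 with b = 22.1 mm (the shorter side).
I_min = 42.3×22.1³/12 = 3.805×10^4 mm⁴
I = 3.805×10^4 mm⁴ = 3.805×10^-8 m⁴
Effective length L_e = K·L = 2 × 3.97 = 7.940 m
P_cr = π²EI / L_e² = π² × 206×10⁹ × 3.805×10^-8 / 7.940² = 1.227×10^3 N

P_cr ≈ 1.23 kN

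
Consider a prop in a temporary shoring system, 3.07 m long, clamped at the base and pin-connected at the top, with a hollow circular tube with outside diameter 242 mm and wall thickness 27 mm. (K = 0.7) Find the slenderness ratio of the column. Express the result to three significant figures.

Inner diameter d_i = 242 − 2×27 = 188.0 mm
I = π(d_o⁴ − d_i⁴)/64 = π(242⁴ − 188.0⁴)/64 = 1.070×10^8 mm⁴
A = 1.824×10^4 mm²;  r_min = √(I/A) = √(1.070×10^8/1.824×10^4) = 76.61 mm
L_e = K·L = 0.7 × 3.07 m = 2.149 m = 2149.0 mm
λ = L_e / r_min = 2149.0 / 76.61 = 28.1

λ ≈ 28.1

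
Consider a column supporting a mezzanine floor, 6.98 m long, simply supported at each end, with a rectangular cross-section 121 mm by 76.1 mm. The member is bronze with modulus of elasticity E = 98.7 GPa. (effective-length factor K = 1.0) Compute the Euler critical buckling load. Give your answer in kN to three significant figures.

P_cr ≈ 88.9 kN

Buckling occurs about the weak axis: I_min = h·b³/12 with b = 76.1 mm (the shorter side).
I_min = 121×76.1³/12 = 4.444×10^6 mm⁴
I = 4.444×10^6 mm⁴ = 4.444×10^-6 m⁴
Effective length L_e = K·L = 1 × 6.98 = 6.980 m
P_cr = π²EI / L_e² = π² × 98.7×10⁹ × 4.444×10^-6 / 6.980² = 8.885×10^4 N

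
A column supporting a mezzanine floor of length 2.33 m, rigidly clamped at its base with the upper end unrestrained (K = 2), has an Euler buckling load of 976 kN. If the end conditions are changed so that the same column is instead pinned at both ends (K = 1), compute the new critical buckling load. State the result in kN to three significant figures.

P_cr ∝ 1/K², so P_cr,new = P_cr,old × (K_old/K_new)² = 976 × (2/1)²
= 976 × 4.000 = 3900 kN

P_cr ≈ 3900 kN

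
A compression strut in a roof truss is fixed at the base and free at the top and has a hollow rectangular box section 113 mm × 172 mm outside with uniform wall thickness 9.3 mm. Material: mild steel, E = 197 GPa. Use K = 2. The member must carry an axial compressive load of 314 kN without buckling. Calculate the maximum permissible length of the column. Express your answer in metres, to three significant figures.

L_max ≈ 3.92 m

Inner dimensions: h_i = 172 − 2×9.3 = 153.4 mm, b_i = 113 − 2×9.3 = 94.40 mm
Weak-axis I_min = (h_o·b_o³ − h_i·b_i³)/12 with b_o = 113, b_i = 94.40 mm (shorter outer/inner sides).
I_min = (172×113³ − 153.4×94.40³)/12 = 9.928×10^6 mm⁴
I = 9.928×10^-6 m⁴
At the buckling limit P_cr = P = 3.140×10^5 N
From P_cr = π²EI/(K·L)²:  L = (1/K)·√(π²EI/P_cr) = (1/2)·√(π²×1.97×10^11×9.928×10^-6/3.140×10^5)
L = 3.92 m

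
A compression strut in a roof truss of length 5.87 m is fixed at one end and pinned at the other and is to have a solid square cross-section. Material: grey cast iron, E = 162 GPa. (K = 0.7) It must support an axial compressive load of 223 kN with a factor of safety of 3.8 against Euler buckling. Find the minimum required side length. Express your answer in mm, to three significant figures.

a ≈ 102 mm

Required P_cr = n·P = 3.8 × 223 = 847.4 kN
L_e = K·L = 0.7 × 5.87 = 4.109 m
Required I = P_cr·L_e²/(π²E) = 8.474×10^5 × 4.109² / (π² × 1.62×10^11) = 8.948×10^-6 m⁴
I_req = 8.948×10^6 mm⁴
Solid square: I = a⁴/12  ⇒  a = (12I)^(1/4) = (12×8.948×10^6)^(1/4) = 102 mm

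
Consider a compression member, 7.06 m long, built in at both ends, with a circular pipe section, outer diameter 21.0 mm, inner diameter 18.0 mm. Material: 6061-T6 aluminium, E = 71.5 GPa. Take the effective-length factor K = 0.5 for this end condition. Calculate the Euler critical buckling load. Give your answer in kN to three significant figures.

P_cr ≈ 0.249 kN

d_o = 21.0 mm, d_i = 18.0 mm
I = π(d_o⁴ − d_i⁴)/64 = π(21.0⁴ − 18.00⁴)/64 = 4.394×10^3 mm⁴
I = 4.394×10^3 mm⁴ = 4.394×10^-9 m⁴
Effective length L_e = K·L = 0.5 × 7.06 = 3.530 m
P_cr = π²EI / L_e² = π² × 71.5×10⁹ × 4.394×10^-9 / 3.530² = 248.8 N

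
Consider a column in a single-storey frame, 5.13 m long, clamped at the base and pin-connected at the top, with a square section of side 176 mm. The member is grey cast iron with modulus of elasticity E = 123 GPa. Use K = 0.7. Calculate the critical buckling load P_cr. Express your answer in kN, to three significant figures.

P_cr ≈ 7530 kN

I = a⁴/12 = 176⁴/12 = 7.996×10^7 mm⁴
I = 7.996×10^7 mm⁴ = 7.996×10^-5 m⁴
Effective length L_e = K·L = 0.7 × 5.13 = 3.591 m
P_cr = π²EI / L_e² = π² × 123×10⁹ × 7.996×10^-5 / 3.591² = 7.527×10^6 N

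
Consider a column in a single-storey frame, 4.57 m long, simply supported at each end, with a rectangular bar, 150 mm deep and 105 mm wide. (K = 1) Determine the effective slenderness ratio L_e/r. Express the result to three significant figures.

For a rectangle r_min = b/√12 = 105/√12 = 30.31 mm
L_e = K·L = 1 × 4.57 m = 4.570 m = 4570.0 mm
λ = L_e / r_min = 4570.0 / 30.31 = 151

λ ≈ 151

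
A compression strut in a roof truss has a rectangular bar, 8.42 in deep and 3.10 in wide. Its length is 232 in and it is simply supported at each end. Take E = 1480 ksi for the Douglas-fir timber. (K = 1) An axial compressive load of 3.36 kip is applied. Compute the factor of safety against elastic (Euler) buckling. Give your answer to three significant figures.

Buckling occurs about the weak axis: I_min = h·b³/12 with b = 3.10 in (the shorter side).
I_min = 8.42×3.10³/12 = 20.90 in⁴
Effective length L_e = K·L = 1 × 232 = 232.0 in
P_cr = π²EI / L_e² = π² × 1480×10³ × 20.90 / 232.0² = 5.673×10^3 lb
Factor of safety n = P_cr / P = 5.6729 / 3.36 = 1.69

n ≈ 1.69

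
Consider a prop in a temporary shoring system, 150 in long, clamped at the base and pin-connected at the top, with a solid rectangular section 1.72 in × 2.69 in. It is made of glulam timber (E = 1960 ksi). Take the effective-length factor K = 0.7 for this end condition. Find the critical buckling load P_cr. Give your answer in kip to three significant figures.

Buckling occurs about the weak axis: I_min = h·b³/12 with b = 1.72 in (the shorter side).
I_min = 2.69×1.72³/12 = 1.141 in⁴
Effective length L_e = K·L = 0.7 × 150 = 105.0 in
P_cr = π²EI / L_e² = π² × 1960×10³ × 1.141 / 105.0² = 2.001×10^3 lb

P_cr ≈ 2.00 kip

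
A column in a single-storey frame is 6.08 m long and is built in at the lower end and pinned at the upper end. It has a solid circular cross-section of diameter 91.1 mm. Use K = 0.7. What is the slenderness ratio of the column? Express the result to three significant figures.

λ ≈ 187

For a solid circle r = d/4 = 91.1/4 = 22.78 mm
L_e = K·L = 0.7 × 6.08 m = 4.256 m = 4256.0 mm
λ = L_e / r_min = 4256.0 / 22.78 = 187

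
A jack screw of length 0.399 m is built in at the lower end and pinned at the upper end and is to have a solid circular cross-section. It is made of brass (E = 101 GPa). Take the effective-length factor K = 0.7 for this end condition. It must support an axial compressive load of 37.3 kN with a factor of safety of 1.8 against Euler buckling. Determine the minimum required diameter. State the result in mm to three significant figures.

Required P_cr = n·P = 1.8 × 37.3 = 67.14 kN
L_e = K·L = 0.7 × 0.399 = 0.2793 m
Required I = P_cr·L_e²/(π²E) = 6.714×10^4 × 0.2793² / (π² × 1.01×10^11) = 5.254×10^-9 m⁴
I_req = 5.254×10^3 mm⁴
Solid circle: I = πd⁴/64  ⇒  d = (64I/π)^(1/4) = (64×5.254×10^3/π)^(1/4) = 18.1 mm

d ≈ 18.1 mm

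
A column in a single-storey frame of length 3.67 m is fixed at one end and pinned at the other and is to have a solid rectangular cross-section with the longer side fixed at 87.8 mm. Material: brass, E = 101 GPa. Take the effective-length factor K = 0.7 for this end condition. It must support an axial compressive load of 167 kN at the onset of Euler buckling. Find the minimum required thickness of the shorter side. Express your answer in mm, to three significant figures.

L_e = K·L = 0.7 × 3.67 = 2.569 m
Required I = P_cr·L_e²/(π²E) = 1.670×10^5 × 2.569² / (π² × 1.01×10^11) = 1.106×10^-6 m⁴
I_req = 1.106×10^6 mm⁴
Rectangle, weak axis: I_min = h·b³/12 with h = 87.8 mm fixed  ⇒  b = (12I/h)^(1/3) = 53.3 mm

b ≈ 53.3 mm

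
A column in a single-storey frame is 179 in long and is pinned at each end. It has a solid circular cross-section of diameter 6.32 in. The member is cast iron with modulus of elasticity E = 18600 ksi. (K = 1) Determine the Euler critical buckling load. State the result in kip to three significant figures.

I = πd⁴/64 = π×6.32⁴/64 = 78.31 in⁴
Effective length L_e = K·L = 1 × 179 = 179.0 in
P_cr = π²EI / L_e² = π² × 18600×10³ × 78.31 / 179.0² = 4.487×10^5 lb

P_cr ≈ 449 kip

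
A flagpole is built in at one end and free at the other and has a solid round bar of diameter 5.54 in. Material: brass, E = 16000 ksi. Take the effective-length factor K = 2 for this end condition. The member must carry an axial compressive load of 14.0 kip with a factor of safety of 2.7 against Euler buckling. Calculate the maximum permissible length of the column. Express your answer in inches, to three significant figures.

L_max ≈ 220 in

I = πd⁴/64 = π×5.54⁴/64 = 46.24 in⁴
Required critical load P_cr = n·P = 2.7 × 14.0 = 37.80 kip = 3.780×10^4 lb
From P_cr = π²EI/(K·L)²:  L = (1/K)·√(π²EI/P_cr) = (1/2)·√(π²×1.60×10^7×46.24/3.780×10^4)
L = 220 in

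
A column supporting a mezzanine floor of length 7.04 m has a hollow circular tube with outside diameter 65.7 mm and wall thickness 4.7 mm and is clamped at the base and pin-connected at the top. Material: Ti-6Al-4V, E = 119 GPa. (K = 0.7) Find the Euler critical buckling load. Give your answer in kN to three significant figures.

P_cr ≈ 20.4 kN

Inner diameter d_i = 65.7 − 2×4.7 = 56.30 mm
I = π(d_o⁴ − d_i⁴)/64 = π(65.7⁴ − 56.30⁴)/64 = 4.214×10^5 mm⁴
I = 4.214×10^5 mm⁴ = 4.214×10^-7 m⁴
Effective length L_e = K·L = 0.7 × 7.04 = 4.928 m
P_cr = π²EI / L_e² = π² × 119×10⁹ × 4.214×10^-7 / 4.928² = 2.038×10^4 N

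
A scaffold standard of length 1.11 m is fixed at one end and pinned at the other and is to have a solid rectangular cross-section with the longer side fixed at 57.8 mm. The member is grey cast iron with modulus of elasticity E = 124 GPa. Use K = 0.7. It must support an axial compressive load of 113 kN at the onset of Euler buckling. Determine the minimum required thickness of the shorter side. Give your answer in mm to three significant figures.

L_e = K·L = 0.7 × 1.11 = 0.7770 m
Required I = P_cr·L_e²/(π²E) = 1.130×10^5 × 0.7770² / (π² × 1.24×10^11) = 5.574×10^-8 m⁴
I_req = 5.574×10^4 mm⁴
Rectangle, weak axis: I_min = h·b³/12 with h = 57.8 mm fixed  ⇒  b = (12I/h)^(1/3) = 22.6 mm

b ≈ 22.6 mm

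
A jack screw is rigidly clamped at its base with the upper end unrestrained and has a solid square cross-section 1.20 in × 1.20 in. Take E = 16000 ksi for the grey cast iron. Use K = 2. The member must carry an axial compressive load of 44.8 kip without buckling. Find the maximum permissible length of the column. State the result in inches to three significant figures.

L_max ≈ 12.3 in

I = a⁴/12 = 1.20⁴/12 = 0.1728 in⁴
At the buckling limit P_cr = P = 4.480×10^4 lb
From P_cr = π²EI/(K·L)²:  L = (1/K)·√(π²EI/P_cr) = (1/2)·√(π²×1.60×10^7×0.1728/4.480×10^4)
L = 12.3 in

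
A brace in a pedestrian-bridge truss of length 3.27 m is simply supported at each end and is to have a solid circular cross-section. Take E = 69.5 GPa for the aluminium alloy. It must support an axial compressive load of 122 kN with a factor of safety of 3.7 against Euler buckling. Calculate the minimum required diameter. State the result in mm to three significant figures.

d ≈ 109 mm

Required P_cr = n·P = 3.7 × 122 = 451.4 kN
L_e = K·L = 1 × 3.27 = 3.270 m
Required I = P_cr·L_e²/(π²E) = 4.514×10^5 × 3.270² / (π² × 6.95×10^10) = 7.037×10^-6 m⁴
I_req = 7.037×10^6 mm⁴
Solid circle: I = πd⁴/64  ⇒  d = (64I/π)^(1/4) = (64×7.037×10^6/π)^(1/4) = 109 mm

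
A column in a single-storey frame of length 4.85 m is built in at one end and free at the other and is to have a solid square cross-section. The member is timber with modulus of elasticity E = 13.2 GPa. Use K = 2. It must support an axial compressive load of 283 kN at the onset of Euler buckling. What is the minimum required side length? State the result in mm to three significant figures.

a ≈ 223 mm

L_e = K·L = 2 × 4.85 = 9.700 m
Required I = P_cr·L_e²/(π²E) = 2.830×10^5 × 9.700² / (π² × 1.32×10^10) = 2.044×10^-4 m⁴
I_req = 2.044×10^8 mm⁴
Solid square: I = a⁴/12  ⇒  a = (12I)^(1/4) = (12×2.044×10^8)^(1/4) = 223 mm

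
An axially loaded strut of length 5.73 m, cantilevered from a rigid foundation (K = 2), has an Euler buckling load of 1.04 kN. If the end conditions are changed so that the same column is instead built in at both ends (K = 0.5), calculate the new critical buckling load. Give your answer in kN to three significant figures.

P_cr ∝ 1/K², so P_cr,new = P_cr,old × (K_old/K_new)² = 1.04 × (2/0.5)²
= 1.04 × 16.00 = 16.6 kN

P_cr ≈ 16.6 kN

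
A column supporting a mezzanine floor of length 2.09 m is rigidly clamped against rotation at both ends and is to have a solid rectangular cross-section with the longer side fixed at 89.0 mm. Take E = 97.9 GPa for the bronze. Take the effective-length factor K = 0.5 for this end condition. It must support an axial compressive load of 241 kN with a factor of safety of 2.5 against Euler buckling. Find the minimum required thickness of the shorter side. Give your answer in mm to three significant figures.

Required P_cr = n·P = 2.5 × 241 = 602.5 kN
L_e = K·L = 0.5 × 2.09 = 1.045 m
Required I = P_cr·L_e²/(π²E) = 6.025×10^5 × 1.045² / (π² × 9.79×10^10) = 6.809×10^-7 m⁴
I_req = 6.809×10^5 mm⁴
Rectangle, weak axis: I_min = h·b³/12 with h = 89.0 mm fixed  ⇒  b = (12I/h)^(1/3) = 45.1 mm

b ≈ 45.1 mm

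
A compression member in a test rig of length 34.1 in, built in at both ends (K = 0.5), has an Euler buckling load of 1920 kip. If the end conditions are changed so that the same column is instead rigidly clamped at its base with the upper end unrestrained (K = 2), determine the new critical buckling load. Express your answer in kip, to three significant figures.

P_cr ∝ 1/K², so P_cr,new = P_cr,old × (K_old/K_new)² = 1920 × (0.5/2)²
= 1920 × 0.06250 = 120 kip

P_cr ≈ 120 kip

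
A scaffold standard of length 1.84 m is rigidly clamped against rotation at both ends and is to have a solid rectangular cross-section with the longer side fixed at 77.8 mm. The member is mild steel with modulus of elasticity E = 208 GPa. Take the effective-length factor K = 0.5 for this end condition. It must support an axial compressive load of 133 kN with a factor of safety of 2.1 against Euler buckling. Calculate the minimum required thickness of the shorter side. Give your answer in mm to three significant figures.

Required P_cr = n·P = 2.1 × 133 = 279.3 kN
L_e = K·L = 0.5 × 1.84 = 0.9200 m
Required I = P_cr·L_e²/(π²E) = 2.793×10^5 × 0.9200² / (π² × 2.08×10^11) = 1.152×10^-7 m⁴
I_req = 1.152×10^5 mm⁴
Rectangle, weak axis: I_min = h·b³/12 with h = 77.8 mm fixed  ⇒  b = (12I/h)^(1/3) = 26.1 mm

b ≈ 26.1 mm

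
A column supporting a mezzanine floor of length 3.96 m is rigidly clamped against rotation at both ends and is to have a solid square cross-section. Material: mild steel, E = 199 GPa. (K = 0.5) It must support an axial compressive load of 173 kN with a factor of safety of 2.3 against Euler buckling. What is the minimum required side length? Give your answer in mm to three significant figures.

Required P_cr = n·P = 2.3 × 173 = 397.9 kN
L_e = K·L = 0.5 × 3.96 = 1.980 m
Required I = P_cr·L_e²/(π²E) = 3.979×10^5 × 1.980² / (π² × 1.99×10^11) = 7.942×10^-7 m⁴
I_req = 7.942×10^5 mm⁴
Solid square: I = a⁴/12  ⇒  a = (12I)^(1/4) = (12×7.942×10^5)^(1/4) = 55.6 mm

a ≈ 55.6 mm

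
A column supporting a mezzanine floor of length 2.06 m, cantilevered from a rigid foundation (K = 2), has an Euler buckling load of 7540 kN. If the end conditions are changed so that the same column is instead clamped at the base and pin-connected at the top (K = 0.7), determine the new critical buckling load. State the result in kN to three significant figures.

P_cr ≈ 61600 kN

P_cr ∝ 1/K², so P_cr,new = P_cr,old × (K_old/K_new)² = 7540 × (2/0.7)²
= 7540 × 8.163 = 61600 kN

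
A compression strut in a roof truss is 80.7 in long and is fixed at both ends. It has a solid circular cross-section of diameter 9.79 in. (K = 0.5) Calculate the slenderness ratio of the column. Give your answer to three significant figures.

For a solid circle r = d/4 = 9.79/4 = 2.448 in
L_e = K·L = 0.5 × 80.7 = 40.35 in
λ = L_e / r_min = 40.350 / 2.448 = 16.5

λ ≈ 16.5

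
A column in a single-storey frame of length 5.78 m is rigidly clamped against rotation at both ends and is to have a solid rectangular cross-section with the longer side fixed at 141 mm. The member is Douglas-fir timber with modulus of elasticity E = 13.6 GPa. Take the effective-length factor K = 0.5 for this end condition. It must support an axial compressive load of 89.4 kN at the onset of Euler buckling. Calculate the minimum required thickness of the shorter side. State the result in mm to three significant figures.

b ≈ 77.9 mm

L_e = K·L = 0.5 × 5.78 = 2.890 m
Required I = P_cr·L_e²/(π²E) = 8.940×10^4 × 2.890² / (π² × 1.36×10^10) = 5.563×10^-6 m⁴
I_req = 5.563×10^6 mm⁴
Rectangle, weak axis: I_min = h·b³/12 with h = 141 mm fixed  ⇒  b = (12I/h)^(1/3) = 77.9 mm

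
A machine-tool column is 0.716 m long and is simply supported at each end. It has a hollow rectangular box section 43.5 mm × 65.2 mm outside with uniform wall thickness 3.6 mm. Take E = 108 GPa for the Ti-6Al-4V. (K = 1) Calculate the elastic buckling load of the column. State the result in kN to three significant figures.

Inner dimensions: h_i = 65.2 − 2×3.6 = 58.00 mm, b_i = 43.5 − 2×3.6 = 36.30 mm
Weak-axis I_min = (h_o·b_o³ − h_i·b_i³)/12 with b_o = 43.5, b_i = 36.30 mm (shorter outer/inner sides).
I_min = (65.2×43.5³ − 58.00×36.30³)/12 = 2.160×10^5 mm⁴
I = 2.160×10^5 mm⁴ = 2.160×10^-7 m⁴
Effective length L_e = K·L = 1 × 0.716 = 0.7160 m
P_cr = π²EI / L_e² = π² × 108×10⁹ × 2.160×10^-7 / 0.7160² = 4.492×10^5 N

P_cr ≈ 449 kN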